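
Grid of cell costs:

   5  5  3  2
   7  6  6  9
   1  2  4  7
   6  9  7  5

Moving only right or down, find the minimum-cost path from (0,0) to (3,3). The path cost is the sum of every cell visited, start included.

31

Cheapest: (0,0)→(1,0)→(2,0)→(2,1)→(2,2)→(2,3)→(3,3)
  5 + 7 + 1 + 2 + 4 + 7 + 5 = 31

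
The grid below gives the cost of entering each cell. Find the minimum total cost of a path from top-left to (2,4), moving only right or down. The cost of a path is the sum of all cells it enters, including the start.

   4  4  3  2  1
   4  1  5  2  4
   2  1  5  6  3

Best path: r0c0 r0c1 r0c2 r0c3 r0c4 r1c4 r2c4
Cost: 4 + 4 + 3 + 2 + 1 + 4 + 3 = 21

21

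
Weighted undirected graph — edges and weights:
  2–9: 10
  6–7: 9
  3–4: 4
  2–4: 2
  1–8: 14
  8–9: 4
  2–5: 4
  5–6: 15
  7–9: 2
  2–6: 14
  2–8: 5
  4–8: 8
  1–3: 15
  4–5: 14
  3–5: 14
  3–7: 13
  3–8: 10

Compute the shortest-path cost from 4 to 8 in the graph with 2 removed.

A few of the 4→8 routes:
4 -> 8: 8
4 -> 3 -> 8: 4 + 10 = 14
4 -> 3 -> 7 -> 9 -> 8: 4 + 13 + 2 + 4 = 23
4 -> 3 -> 1 -> 8: 4 + 15 + 14 = 33
Best route has total 8.

8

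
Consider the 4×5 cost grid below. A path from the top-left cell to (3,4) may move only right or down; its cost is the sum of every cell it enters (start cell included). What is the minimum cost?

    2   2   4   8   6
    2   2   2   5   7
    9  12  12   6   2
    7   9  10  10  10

31

One optimal route is r0c0 -> r0c1 -> r1c1 -> r1c2 -> r1c3 -> r2c3 -> r2c4 -> r3c4.
Its cost is 2 + 2 + 2 + 2 + 5 + 6 + 2 + 10 = 31.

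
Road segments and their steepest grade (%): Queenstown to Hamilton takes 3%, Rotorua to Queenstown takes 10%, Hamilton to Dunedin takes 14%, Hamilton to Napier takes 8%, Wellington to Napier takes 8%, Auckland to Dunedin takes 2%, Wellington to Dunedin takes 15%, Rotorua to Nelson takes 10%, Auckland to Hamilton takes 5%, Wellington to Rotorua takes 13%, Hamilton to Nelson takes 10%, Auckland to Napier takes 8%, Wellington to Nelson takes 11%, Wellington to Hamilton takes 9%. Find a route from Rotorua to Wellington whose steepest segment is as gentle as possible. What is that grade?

10

Comparing a few candidate routes:
Rotorua→Nelson→Hamilton→Napier→Wellington: max(10, 10, 8, 8) = 10
Rotorua→Nelson→Hamilton→Wellington: max(10, 10, 9) = 10
Rotorua→Nelson→Hamilton→Auckland→Napier→Wellington: max(10, 10, 5, 8, 8) = 10
The minimum achievable maximum is 10%.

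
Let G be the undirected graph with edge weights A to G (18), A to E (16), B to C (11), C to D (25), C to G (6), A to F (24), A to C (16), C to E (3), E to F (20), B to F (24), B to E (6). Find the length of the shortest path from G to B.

A few of the G→B routes:
G - C - E - B: 6 + 3 + 6 = 15
G - C - A - E - B: 6 + 16 + 16 + 6 = 44
G - C - B: 6 + 11 = 17
G - A - E - B: 18 + 16 + 6 = 40
G - A - C - E - B: 18 + 16 + 3 + 6 = 43
G - A - C - B: 18 + 16 + 11 = 45
Shortest: 15.

15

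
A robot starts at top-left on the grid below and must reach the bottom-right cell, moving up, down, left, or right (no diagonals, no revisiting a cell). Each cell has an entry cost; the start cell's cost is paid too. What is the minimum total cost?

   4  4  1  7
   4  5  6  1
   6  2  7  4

20

Take r0c0→r0c1→r0c2→r1c2→r1c3→r2c3 for a total of 4 + 4 + 1 + 6 + 1 + 4 = 20.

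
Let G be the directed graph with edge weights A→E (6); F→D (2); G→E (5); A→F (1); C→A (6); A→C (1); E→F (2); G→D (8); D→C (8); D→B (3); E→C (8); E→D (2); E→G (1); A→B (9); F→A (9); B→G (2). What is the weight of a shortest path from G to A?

Some routes from G to A:
G → E → F → A: 5 + 2 + 9 = 16
G → E → D → C → A: 5 + 2 + 8 + 6 = 21
G → E → C → A: 5 + 8 + 6 = 19
The minimum is 16.

16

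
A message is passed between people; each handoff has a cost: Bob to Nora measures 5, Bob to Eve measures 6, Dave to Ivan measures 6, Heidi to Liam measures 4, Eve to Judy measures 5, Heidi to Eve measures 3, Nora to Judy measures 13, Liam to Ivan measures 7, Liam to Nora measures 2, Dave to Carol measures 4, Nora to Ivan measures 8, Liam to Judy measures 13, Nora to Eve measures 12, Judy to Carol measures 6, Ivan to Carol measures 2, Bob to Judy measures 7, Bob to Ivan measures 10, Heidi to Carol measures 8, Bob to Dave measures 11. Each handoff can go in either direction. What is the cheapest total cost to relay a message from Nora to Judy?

12

Some routes from Nora to Judy:
Nora → Liam → Judy: 2 + 13 = 15
Nora → Bob → Judy: 5 + 7 = 12
Nora → Judy: 13
Nora → Liam → Heidi → Eve → Judy: 2 + 4 + 3 + 5 = 14
Best route has total 12.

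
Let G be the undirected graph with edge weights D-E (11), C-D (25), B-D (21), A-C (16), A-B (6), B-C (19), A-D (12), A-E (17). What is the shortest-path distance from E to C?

33

Comparing a few candidate routes:
E - D - C: 11 + 25 = 36
E - D - B - C: 11 + 21 + 19 = 51
E - A - B - C: 17 + 6 + 19 = 42
E - D - A - C: 11 + 12 + 16 = 39
E - A - C: 17 + 16 = 33
E - D - A - B - C: 11 + 12 + 6 + 19 = 48
The minimum is 33.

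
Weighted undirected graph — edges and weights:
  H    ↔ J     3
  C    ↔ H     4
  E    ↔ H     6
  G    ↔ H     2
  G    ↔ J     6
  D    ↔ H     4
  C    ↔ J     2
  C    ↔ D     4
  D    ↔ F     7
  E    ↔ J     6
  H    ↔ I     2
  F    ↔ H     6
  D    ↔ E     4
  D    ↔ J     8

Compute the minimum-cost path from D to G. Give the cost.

6

Some routes from D to G:
D-C-H-G: 4 + 4 + 2 = 10
D-E-H-G: 4 + 6 + 2 = 12
D-H-G: 4 + 2 = 6
D-C-J-H-G: 4 + 2 + 3 + 2 = 11
The minimum is 6.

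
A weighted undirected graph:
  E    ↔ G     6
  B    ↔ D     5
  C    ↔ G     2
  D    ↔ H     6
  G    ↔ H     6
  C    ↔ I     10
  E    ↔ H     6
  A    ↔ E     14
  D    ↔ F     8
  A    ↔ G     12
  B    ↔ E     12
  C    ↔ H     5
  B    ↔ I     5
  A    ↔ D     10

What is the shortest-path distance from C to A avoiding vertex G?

21

A few of the C→A routes:
C - I - B - D - A: 10 + 5 + 5 + 10 = 30
C - H - D - B - E - A: 5 + 6 + 5 + 12 + 14 = 42
C - H - D - A: 5 + 6 + 10 = 21
C - H - E - B - D - A: 5 + 6 + 12 + 5 + 10 = 38
C - H - E - A: 5 + 6 + 14 = 25
C - I - B - E - A: 10 + 5 + 12 + 14 = 41
Best route has total 21.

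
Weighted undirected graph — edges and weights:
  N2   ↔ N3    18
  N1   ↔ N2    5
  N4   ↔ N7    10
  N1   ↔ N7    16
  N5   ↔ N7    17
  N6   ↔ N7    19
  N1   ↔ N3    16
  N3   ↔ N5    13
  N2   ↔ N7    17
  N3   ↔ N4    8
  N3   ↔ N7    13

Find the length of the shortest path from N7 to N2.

17

Some routes from N7 to N2:
N7 -> N4 -> N3 -> N2: 10 + 8 + 18 = 36
N7 -> N3 -> N2: 13 + 18 = 31
N7 -> N1 -> N2: 16 + 5 = 21
N7 -> N2: 17
N7 -> N3 -> N1 -> N2: 13 + 16 + 5 = 34
Shortest: 17.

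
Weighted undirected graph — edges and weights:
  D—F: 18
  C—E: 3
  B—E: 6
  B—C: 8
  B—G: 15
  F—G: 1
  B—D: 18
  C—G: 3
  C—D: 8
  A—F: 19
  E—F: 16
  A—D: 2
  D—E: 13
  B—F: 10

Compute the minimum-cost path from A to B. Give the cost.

Some routes from A to B:
A -> D -> B: 2 + 18 = 20
A -> D -> C -> E -> B: 2 + 8 + 3 + 6 = 19
A -> D -> C -> B: 2 + 8 + 8 = 18
A -> D -> E -> B: 2 + 13 + 6 = 21
A -> D -> C -> G -> F -> B: 2 + 8 + 3 + 1 + 10 = 24
A -> D -> E -> C -> B: 2 + 13 + 3 + 8 = 26
Best route has total 18.

18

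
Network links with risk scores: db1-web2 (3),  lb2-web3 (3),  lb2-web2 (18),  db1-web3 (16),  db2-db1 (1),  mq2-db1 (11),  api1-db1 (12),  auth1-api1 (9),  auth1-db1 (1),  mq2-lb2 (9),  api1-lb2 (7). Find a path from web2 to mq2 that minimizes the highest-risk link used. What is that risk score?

Comparing a few candidate routes:
web2-db1-api1-lb2-mq2: max(3, 12, 7, 9) = 12
web2-db1-auth1-api1-lb2-mq2: max(3, 1, 9, 7, 9) = 9
web2-db1-mq2: max(3, 11) = 11
Best route has worst link 9.

9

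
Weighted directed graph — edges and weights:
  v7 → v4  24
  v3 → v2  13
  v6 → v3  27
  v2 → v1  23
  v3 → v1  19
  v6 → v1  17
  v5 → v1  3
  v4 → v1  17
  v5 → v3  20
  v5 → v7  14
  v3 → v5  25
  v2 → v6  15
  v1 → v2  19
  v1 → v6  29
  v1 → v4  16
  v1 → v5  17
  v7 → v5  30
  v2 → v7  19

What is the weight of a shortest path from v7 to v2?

52

Comparing a few candidate routes:
v7→v5→v1→v2: 30 + 3 + 19 = 52
v7→v5→v3→v1→v2: 30 + 20 + 19 + 19 = 88
v7→v4→v1→v5→v3→v2: 24 + 17 + 17 + 20 + 13 = 91
v7→v5→v3→v2: 30 + 20 + 13 = 63
v7→v4→v1→v2: 24 + 17 + 19 = 60
Shortest: 52.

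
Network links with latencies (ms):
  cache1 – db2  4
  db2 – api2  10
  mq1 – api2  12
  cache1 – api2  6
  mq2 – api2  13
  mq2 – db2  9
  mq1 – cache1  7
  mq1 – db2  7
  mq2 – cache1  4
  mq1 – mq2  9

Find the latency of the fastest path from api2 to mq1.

A few of the api2→mq1 routes:
api2→db2→mq1: 10 + 7 = 17
api2→cache1→mq1: 6 + 7 = 13
api2→cache1→db2→mq1: 6 + 4 + 7 = 17
api2→db2→cache1→mq1: 10 + 4 + 7 = 21
api2→cache1→mq2→mq1: 6 + 4 + 9 = 19
api2→mq1: 12
Shortest: 12 ms.

12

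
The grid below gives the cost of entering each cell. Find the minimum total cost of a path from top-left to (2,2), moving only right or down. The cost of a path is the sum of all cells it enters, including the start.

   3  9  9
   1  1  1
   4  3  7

13

Cheapest: r0c0 r1c0 r1c1 r1c2 r2c2
  3 + 1 + 1 + 1 + 7 = 13
For comparison, the top-then-right route costs 29.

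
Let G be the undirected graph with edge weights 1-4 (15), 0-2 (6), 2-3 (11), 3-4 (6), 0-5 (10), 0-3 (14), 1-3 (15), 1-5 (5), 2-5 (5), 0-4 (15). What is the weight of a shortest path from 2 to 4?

Some routes from 2 to 4:
2→0→3→4: 6 + 14 + 6 = 26
2→3→4: 11 + 6 = 17
2→5→1→4: 5 + 5 + 15 = 25
2→0→4: 6 + 15 = 21
Shortest: 17.

17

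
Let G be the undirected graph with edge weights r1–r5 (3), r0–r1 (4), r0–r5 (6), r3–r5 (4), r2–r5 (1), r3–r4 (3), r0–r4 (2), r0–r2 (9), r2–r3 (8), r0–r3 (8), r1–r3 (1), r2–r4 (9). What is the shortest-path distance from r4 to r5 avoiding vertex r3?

Comparing a few candidate routes:
r4 - r2 - r5: 9 + 1 = 10
r4 - r0 - r5: 2 + 6 = 8
r4 - r0 - r2 - r5: 2 + 9 + 1 = 12
r4 - r0 - r1 - r5: 2 + 4 + 3 = 9
Shortest: 8.

8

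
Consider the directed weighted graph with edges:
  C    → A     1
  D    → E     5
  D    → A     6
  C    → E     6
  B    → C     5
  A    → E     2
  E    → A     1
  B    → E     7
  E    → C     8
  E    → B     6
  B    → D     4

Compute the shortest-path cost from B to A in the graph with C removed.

8

Candidate routes:
B - D - E - A: 4 + 5 + 1 = 10
B - D - A: 4 + 6 = 10
B - E - A: 7 + 1 = 8
Shortest: 8.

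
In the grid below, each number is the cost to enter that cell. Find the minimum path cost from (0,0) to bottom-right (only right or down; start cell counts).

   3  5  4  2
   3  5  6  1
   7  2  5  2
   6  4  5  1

Path (0,0) (0,1) (0,2) (0,3) (1,3) (2,3) (3,3): 3 + 5 + 4 + 2 + 1 + 2 + 1 = 18.

18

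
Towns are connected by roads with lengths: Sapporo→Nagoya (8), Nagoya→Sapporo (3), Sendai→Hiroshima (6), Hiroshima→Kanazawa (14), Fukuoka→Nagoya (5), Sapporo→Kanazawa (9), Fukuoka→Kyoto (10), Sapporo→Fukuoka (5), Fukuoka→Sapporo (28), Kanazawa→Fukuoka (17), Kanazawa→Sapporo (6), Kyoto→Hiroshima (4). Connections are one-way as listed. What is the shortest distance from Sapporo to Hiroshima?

19

Candidate routes:
Sapporo→Kanazawa→Fukuoka→Kyoto→Hiroshima: 9 + 17 + 10 + 4 = 40
Sapporo→Fukuoka→Kyoto→Hiroshima: 5 + 10 + 4 = 19
Shortest: 19.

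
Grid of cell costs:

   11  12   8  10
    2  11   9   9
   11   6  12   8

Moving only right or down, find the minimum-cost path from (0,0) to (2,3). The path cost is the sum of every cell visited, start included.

Take [0,0] -> [1,0] -> [1,1] -> [1,2] -> [1,3] -> [2,3] for a total of 11 + 2 + 11 + 9 + 9 + 8 = 50.
For comparison, the top-then-right route costs 58.

50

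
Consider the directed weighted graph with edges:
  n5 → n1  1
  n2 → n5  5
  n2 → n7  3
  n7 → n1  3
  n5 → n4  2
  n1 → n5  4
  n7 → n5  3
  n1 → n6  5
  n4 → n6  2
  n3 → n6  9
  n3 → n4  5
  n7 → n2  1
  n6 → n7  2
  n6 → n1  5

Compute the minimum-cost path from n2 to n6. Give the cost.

A few of the n2→n6 routes:
n2→n7→n5→n4→n6: 3 + 3 + 2 + 2 = 10
n2→n5→n4→n6: 5 + 2 + 2 = 9
n2→n7→n1→n6: 3 + 3 + 5 = 11
n2→n7→n5→n1→n6: 3 + 3 + 1 + 5 = 12
n2→n5→n1→n6: 5 + 1 + 5 = 11
Best route has total 9.

9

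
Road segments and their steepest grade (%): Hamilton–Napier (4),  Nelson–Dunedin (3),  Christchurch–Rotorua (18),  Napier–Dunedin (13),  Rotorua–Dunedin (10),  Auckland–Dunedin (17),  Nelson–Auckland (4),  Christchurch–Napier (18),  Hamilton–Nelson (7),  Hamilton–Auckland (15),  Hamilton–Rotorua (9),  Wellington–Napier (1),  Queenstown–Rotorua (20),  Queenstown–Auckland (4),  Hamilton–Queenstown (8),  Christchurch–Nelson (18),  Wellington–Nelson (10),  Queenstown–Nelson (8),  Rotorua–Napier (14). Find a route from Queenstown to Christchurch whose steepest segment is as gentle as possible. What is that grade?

18

A few of the Queenstown→Christchurch routes:
Queenstown - Nelson - Dunedin - Auckland - Hamilton - Rotorua - Christchurch: max(8, 3, 17, 15, 9, 18) = 18
Queenstown - Nelson - Dunedin - Auckland - Hamilton - Napier - Christchurch: max(8, 3, 17, 15, 4, 18) = 18
Queenstown - Nelson - Christchurch: max(8, 18) = 18
Queenstown - Nelson - Dunedin - Auckland - Hamilton - Rotorua - Napier - Christchurch: max(8, 3, 17, 15, 9, 14, 18) = 18
Best route has worst link 18%.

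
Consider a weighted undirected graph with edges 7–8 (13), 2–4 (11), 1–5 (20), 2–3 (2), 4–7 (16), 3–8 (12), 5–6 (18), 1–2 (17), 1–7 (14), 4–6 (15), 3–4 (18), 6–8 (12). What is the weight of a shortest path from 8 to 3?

A few of the 8→3 routes:
8 -> 3: 12
8 -> 7 -> 4 -> 2 -> 3: 13 + 16 + 11 + 2 = 42
8 -> 6 -> 4 -> 2 -> 3: 12 + 15 + 11 + 2 = 40
Best route has total 12.

12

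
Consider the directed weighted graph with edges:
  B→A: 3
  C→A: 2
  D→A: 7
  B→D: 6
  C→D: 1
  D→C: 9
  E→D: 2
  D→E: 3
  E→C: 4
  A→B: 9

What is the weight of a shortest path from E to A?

6

Candidate routes:
E -> D -> C -> A: 2 + 9 + 2 = 13
E -> C -> D -> A: 4 + 1 + 7 = 12
E -> C -> A: 4 + 2 = 6
E -> D -> A: 2 + 7 = 9
Shortest: 6.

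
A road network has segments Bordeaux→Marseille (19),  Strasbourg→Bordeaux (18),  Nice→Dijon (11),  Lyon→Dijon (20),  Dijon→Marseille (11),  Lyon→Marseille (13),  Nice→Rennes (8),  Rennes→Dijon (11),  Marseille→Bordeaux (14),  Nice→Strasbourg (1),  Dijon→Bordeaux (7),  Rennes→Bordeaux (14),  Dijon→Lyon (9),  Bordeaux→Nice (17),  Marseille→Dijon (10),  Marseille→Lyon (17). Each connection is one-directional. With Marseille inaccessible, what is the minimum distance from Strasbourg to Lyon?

55

Candidate routes:
Strasbourg - Bordeaux - Nice - Rennes - Dijon - Lyon: 18 + 17 + 8 + 11 + 9 = 63
Strasbourg - Bordeaux - Nice - Dijon - Lyon: 18 + 17 + 11 + 9 = 55
The minimum is 55.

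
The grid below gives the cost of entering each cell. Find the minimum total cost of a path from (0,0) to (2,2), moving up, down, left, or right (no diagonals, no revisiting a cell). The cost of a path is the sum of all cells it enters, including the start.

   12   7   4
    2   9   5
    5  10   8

One optimal route is (0,0) -> (0,1) -> (0,2) -> (1,2) -> (2,2).
Its cost is 12 + 7 + 4 + 5 + 8 = 36.

36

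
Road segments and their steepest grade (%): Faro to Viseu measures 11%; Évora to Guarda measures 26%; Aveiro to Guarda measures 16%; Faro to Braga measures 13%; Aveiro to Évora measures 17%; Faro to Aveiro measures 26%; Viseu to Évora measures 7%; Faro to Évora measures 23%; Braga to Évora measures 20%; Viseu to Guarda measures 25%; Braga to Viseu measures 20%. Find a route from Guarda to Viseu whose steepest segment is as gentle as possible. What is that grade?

17

Checking several routes:
Guarda-Aveiro-Évora-Braga-Faro-Viseu: max(16, 17, 20, 13, 11) = 20
Guarda-Aveiro-Évora-Faro-Braga-Viseu: max(16, 17, 23, 13, 20) = 23
Guarda-Aveiro-Évora-Braga-Viseu: max(16, 17, 20, 20) = 20
Guarda-Aveiro-Évora-Viseu: max(16, 17, 7) = 17
Guarda-Aveiro-Évora-Faro-Viseu: max(16, 17, 23, 11) = 23
Best route has worst link 17%.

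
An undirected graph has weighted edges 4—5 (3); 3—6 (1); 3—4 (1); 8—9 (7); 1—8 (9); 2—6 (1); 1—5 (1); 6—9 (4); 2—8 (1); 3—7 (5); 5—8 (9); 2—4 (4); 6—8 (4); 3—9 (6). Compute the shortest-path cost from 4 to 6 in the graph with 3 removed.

5

Checking several routes:
4→5→8→2→6: 3 + 9 + 1 + 1 = 14
4→5→1→8→2→6: 3 + 1 + 9 + 1 + 1 = 15
4→2→6: 4 + 1 = 5
4→2→8→6: 4 + 1 + 4 = 9
Shortest: 5.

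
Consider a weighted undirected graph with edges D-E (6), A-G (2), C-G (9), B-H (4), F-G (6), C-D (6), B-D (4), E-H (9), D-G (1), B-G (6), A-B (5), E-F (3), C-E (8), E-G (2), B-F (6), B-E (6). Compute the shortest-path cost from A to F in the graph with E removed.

8

A few of the A→F routes:
A-G-F: 2 + 6 = 8
A-G-B-F: 2 + 6 + 6 = 14
A-B-F: 5 + 6 = 11
A-G-D-B-F: 2 + 1 + 4 + 6 = 13
Shortest: 8.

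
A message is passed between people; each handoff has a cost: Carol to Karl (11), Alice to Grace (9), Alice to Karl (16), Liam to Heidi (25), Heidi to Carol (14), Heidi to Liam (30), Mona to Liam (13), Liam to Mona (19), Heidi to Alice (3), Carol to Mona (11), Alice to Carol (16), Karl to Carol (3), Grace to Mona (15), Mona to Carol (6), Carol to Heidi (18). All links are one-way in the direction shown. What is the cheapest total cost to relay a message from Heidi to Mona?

Comparing a few candidate routes:
Heidi → Carol → Mona: 14 + 11 = 25
Heidi → Alice → Carol → Mona: 3 + 16 + 11 = 30
Heidi → Alice → Grace → Mona: 3 + 9 + 15 = 27
The minimum is 25.

25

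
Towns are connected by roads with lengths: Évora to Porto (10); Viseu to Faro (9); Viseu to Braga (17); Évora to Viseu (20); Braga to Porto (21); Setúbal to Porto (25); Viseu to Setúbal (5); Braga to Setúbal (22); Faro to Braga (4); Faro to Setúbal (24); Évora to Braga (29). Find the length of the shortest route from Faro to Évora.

Checking several routes:
Faro - Braga - Viseu - Évora: 4 + 17 + 20 = 41
Faro - Braga - Porto - Évora: 4 + 21 + 10 = 35
Faro - Braga - Évora: 4 + 29 = 33
Faro - Viseu - Évora: 9 + 20 = 29
Shortest: 29.

29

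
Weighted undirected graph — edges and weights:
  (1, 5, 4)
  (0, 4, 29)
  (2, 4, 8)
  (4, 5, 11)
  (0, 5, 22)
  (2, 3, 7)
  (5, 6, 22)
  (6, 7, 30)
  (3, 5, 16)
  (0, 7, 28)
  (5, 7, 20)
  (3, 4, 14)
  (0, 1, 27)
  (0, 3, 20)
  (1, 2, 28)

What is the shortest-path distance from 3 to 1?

20

A few of the 3→1 routes:
3-4-5-1: 14 + 11 + 4 = 29
3-2-4-5-1: 7 + 8 + 11 + 4 = 30
3-5-1: 16 + 4 = 20
3-2-1: 7 + 28 = 35
3-0-5-1: 20 + 22 + 4 = 46
Shortest: 20.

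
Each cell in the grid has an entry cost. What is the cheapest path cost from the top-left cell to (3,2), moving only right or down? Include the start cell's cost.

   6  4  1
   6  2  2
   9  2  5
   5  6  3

21

One optimal route is [0,0] → [0,1] → [0,2] → [1,2] → [2,2] → [3,2].
Its cost is 6 + 4 + 1 + 2 + 5 + 3 = 21.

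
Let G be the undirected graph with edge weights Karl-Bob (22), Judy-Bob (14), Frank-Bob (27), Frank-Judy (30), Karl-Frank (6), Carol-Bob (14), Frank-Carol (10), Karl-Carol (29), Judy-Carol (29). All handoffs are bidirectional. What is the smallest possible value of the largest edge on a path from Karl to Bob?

Some routes from Karl to Bob:
Karl - Carol - Frank - Bob: max(29, 10, 27) = 29
Karl - Frank - Carol - Bob: max(6, 10, 14) = 14
Karl - Bob: max(22) = 22
Karl - Frank - Bob: max(6, 27) = 27
Karl - Carol - Judy - Bob: max(29, 29, 14) = 29
The minimum achievable maximum is 14.

14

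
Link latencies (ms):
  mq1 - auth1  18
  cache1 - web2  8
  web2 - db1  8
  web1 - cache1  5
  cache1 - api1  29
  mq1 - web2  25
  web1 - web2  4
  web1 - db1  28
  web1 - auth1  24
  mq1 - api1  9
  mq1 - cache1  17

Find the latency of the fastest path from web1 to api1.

Checking several routes:
web1→cache1→mq1→api1: 5 + 17 + 9 = 31
web1→web2→cache1→api1: 4 + 8 + 29 = 41
web1→web2→mq1→api1: 4 + 25 + 9 = 38
web1→web2→cache1→mq1→api1: 4 + 8 + 17 + 9 = 38
web1→cache1→api1: 5 + 29 = 34
The minimum is 31 ms.

31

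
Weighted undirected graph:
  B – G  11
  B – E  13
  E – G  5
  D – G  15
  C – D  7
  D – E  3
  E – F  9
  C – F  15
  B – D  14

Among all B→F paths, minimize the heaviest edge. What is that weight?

11

Comparing a few candidate routes:
B - G - E - F: max(11, 5, 9) = 11
B - E - G - D - C - F: max(13, 5, 15, 7, 15) = 15
B - D - E - F: max(14, 3, 9) = 14
B - E - F: max(13, 9) = 13
B - E - D - C - F: max(13, 3, 7, 15) = 15
B - G - D - C - F: max(11, 15, 7, 15) = 15
Smallest bottleneck: 11.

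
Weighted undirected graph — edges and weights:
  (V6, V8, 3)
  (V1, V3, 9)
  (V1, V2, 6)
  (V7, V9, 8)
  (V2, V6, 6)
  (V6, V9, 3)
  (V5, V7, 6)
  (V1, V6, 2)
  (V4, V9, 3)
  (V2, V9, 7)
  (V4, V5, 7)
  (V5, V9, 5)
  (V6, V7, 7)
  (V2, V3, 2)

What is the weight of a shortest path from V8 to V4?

9

Comparing a few candidate routes:
V8→V6→V9→V5→V4: 3 + 3 + 5 + 7 = 18
V8→V6→V2→V9→V4: 3 + 6 + 7 + 3 = 19
V8→V6→V9→V4: 3 + 3 + 3 = 9
V8→V6→V7→V9→V4: 3 + 7 + 8 + 3 = 21
Best route has total 9.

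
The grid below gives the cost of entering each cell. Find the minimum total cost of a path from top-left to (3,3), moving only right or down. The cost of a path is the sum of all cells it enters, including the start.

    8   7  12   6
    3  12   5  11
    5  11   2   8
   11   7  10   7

44

Best path: (0,0) -> (1,0) -> (2,0) -> (2,1) -> (2,2) -> (2,3) -> (3,3)
Cost: 8 + 3 + 5 + 11 + 2 + 8 + 7 = 44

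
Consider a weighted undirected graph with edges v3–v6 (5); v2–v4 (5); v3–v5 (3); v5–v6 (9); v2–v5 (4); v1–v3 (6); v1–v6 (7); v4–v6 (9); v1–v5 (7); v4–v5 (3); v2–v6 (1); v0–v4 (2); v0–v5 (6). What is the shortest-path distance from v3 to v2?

6

Comparing a few candidate routes:
v3 -> v5 -> v4 -> v2: 3 + 3 + 5 = 11
v3 -> v5 -> v2: 3 + 4 = 7
v3 -> v5 -> v6 -> v2: 3 + 9 + 1 = 13
v3 -> v6 -> v2: 5 + 1 = 6
The minimum is 6.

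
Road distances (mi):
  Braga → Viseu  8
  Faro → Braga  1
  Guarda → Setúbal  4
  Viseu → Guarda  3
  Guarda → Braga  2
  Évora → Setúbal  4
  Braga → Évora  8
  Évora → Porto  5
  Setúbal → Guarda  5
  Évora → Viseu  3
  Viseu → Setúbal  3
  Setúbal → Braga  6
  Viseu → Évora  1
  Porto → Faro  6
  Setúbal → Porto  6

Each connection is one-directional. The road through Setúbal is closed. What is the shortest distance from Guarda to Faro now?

21

Routes from Guarda to Faro avoiding Setúbal:
Guarda → Braga → Viseu → Évora → Porto → Faro: 2 + 8 + 1 + 5 + 6 = 22
Guarda → Braga → Évora → Porto → Faro: 2 + 8 + 5 + 6 = 21
The minimum is 21 mi.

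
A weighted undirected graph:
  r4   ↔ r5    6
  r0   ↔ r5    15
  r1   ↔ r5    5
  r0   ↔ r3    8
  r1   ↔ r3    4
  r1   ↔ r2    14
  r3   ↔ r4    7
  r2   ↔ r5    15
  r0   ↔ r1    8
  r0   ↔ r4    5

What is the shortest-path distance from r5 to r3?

9

Comparing a few candidate routes:
r5→r4→r3: 6 + 7 = 13
r5→r1→r3: 5 + 4 = 9
r5→r4→r0→r3: 6 + 5 + 8 = 19
Shortest: 9.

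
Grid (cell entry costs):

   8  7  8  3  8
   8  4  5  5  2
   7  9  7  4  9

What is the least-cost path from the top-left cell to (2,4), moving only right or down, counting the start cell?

40

Best path: (0,0) (0,1) (1,1) (1,2) (1,3) (1,4) (2,4)
Cost: 8 + 7 + 4 + 5 + 5 + 2 + 9 = 40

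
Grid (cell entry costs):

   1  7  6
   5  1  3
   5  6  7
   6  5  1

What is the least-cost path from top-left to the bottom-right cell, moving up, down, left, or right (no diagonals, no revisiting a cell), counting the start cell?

One optimal route is [0,0] -> [1,0] -> [1,1] -> [1,2] -> [2,2] -> [3,2].
Its cost is 1 + 5 + 1 + 3 + 7 + 1 = 18.

18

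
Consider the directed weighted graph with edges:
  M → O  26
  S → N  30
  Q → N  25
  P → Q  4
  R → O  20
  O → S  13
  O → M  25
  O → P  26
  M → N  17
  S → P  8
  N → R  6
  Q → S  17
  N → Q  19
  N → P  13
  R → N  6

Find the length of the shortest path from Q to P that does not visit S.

Routes from Q to P avoiding S:
Q-N-R-O-P: 25 + 6 + 20 + 26 = 77
Q-N-P: 25 + 13 = 38
Best route has total 38.

38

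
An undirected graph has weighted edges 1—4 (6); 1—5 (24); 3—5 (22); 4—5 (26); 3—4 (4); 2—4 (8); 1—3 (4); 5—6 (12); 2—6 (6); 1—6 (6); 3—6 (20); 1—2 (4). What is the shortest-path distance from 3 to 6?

Checking several routes:
3 -> 1 -> 6: 4 + 6 = 10
3 -> 4 -> 1 -> 6: 4 + 6 + 6 = 16
3 -> 1 -> 2 -> 6: 4 + 4 + 6 = 14
Shortest: 10.

10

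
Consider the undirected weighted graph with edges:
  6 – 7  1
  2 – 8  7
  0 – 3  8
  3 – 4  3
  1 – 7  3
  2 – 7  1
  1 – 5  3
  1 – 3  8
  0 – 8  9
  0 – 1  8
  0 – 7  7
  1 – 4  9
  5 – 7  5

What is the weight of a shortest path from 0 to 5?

11

Checking several routes:
0 → 7 → 1 → 5: 7 + 3 + 3 = 13
0 → 7 → 5: 7 + 5 = 12
0 → 1 → 7 → 5: 8 + 3 + 5 = 16
0 → 1 → 5: 8 + 3 = 11
Shortest: 11.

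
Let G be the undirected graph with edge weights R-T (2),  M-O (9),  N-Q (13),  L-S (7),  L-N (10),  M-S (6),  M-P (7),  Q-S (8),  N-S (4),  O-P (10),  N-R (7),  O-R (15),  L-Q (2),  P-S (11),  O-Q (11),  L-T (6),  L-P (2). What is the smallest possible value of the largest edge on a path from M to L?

7

A few of the M→L routes:
M -> P -> L: max(7, 2) = 7
M -> S -> L: max(6, 7) = 7
M -> S -> N -> R -> T -> L: max(6, 4, 7, 2, 6) = 7
Smallest bottleneck: 7.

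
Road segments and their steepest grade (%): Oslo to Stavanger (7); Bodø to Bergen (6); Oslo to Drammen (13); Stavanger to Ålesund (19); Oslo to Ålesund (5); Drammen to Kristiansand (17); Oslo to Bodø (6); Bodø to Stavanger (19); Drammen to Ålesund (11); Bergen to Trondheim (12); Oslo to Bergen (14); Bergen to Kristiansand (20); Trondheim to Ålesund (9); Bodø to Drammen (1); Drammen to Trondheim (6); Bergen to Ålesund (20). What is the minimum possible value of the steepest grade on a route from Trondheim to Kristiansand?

17

A few of the Trondheim→Kristiansand routes:
Trondheim → Ålesund → Oslo → Bergen → Bodø → Drammen → Kristiansand: max(9, 5, 14, 6, 1, 17) = 17
Trondheim → Ålesund → Oslo → Bodø → Drammen → Kristiansand: max(9, 5, 6, 1, 17) = 17
Trondheim → Ålesund → Drammen → Kristiansand: max(9, 11, 17) = 17
Trondheim → Ålesund → Oslo → Drammen → Kristiansand: max(9, 5, 13, 17) = 17
The minimum achievable maximum is 17%.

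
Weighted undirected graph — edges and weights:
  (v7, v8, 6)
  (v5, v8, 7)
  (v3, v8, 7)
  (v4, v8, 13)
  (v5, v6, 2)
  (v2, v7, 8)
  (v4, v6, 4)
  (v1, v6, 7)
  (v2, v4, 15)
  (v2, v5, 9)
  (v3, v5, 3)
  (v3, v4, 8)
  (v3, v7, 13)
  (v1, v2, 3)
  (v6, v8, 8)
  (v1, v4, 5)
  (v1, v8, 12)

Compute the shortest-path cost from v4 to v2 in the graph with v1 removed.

Some routes from v4 to v2 avoiding v1:
v4→v6→v5→v2: 4 + 2 + 9 = 15
v4→v6→v8→v7→v2: 4 + 8 + 6 + 8 = 26
v4→v2: 15
v4→v6→v5→v8→v7→v2: 4 + 2 + 7 + 6 + 8 = 27
v4→v3→v5→v2: 8 + 3 + 9 = 20
The minimum is 15.

15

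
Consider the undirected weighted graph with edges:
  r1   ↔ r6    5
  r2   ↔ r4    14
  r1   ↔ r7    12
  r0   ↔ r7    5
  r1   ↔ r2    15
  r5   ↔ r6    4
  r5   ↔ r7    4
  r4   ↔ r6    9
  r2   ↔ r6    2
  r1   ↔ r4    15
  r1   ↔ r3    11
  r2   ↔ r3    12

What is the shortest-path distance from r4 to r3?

A few of the r4→r3 routes:
r4 → r1 → r3: 15 + 11 = 26
r4 → r6 → r1 → r3: 9 + 5 + 11 = 25
r4 → r6 → r2 → r3: 9 + 2 + 12 = 23
r4 → r2 → r6 → r1 → r3: 14 + 2 + 5 + 11 = 32
r4 → r2 → r3: 14 + 12 = 26
Shortest: 23.

23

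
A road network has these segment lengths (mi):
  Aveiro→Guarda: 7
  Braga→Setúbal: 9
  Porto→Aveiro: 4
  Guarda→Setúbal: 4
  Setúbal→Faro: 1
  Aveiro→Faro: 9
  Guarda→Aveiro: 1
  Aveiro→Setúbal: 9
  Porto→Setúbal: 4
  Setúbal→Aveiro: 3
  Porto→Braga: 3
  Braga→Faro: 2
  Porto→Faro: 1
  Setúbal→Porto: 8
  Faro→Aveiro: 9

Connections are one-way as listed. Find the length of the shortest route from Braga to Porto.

Routes from Braga to Porto:
Braga → Faro → Aveiro → Guarda → Setúbal → Porto: 2 + 9 + 7 + 4 + 8 = 30
Braga → Setúbal → Porto: 9 + 8 = 17
Braga → Faro → Aveiro → Setúbal → Porto: 2 + 9 + 9 + 8 = 28
Best route has total 17 mi.

17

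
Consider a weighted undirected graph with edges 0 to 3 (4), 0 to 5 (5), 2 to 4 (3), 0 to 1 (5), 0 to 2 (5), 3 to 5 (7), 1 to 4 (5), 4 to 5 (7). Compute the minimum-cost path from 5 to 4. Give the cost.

Checking several routes:
5→0→2→4: 5 + 5 + 3 = 13
5→3→0→2→4: 7 + 4 + 5 + 3 = 19
5→0→1→4: 5 + 5 + 5 = 15
5→4: 7
The minimum is 7.

7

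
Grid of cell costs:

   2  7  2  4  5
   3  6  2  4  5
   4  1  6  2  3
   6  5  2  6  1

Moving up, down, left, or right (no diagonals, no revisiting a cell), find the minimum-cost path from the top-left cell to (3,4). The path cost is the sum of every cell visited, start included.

One optimal route is [0,0] → [1,0] → [2,0] → [2,1] → [2,2] → [2,3] → [2,4] → [3,4].
Its cost is 2 + 3 + 4 + 1 + 6 + 2 + 3 + 1 = 22.

22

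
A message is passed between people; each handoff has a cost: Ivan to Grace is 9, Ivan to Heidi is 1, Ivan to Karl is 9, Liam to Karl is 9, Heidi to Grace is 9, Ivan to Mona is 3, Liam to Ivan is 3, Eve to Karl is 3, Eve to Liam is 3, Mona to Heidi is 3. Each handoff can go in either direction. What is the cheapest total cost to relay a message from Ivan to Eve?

A few of the Ivan→Eve routes:
Ivan→Karl→Eve: 9 + 3 = 12
Ivan→Liam→Karl→Eve: 3 + 9 + 3 = 15
Ivan→Liam→Eve: 3 + 3 = 6
The minimum is 6.

6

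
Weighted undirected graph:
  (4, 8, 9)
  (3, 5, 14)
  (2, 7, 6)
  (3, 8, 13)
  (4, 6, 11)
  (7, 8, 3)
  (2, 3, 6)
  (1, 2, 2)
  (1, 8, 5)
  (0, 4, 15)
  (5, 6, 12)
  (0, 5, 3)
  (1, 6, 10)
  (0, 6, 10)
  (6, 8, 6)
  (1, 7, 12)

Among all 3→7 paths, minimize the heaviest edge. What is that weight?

6

Comparing a few candidate routes:
3 -> 2 -> 7: max(6, 6) = 6
3 -> 2 -> 1 -> 8 -> 7: max(6, 2, 5, 3) = 6
3 -> 2 -> 1 -> 6 -> 8 -> 7: max(6, 2, 10, 6, 3) = 10
3 -> 2 -> 1 -> 6 -> 4 -> 8 -> 7: max(6, 2, 10, 11, 9, 3) = 11
Smallest bottleneck: 6.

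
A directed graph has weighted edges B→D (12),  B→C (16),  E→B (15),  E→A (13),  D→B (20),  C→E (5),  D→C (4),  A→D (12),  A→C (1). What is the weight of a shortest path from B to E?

21

Candidate routes:
B - C - E: 16 + 5 = 21
B - D - C - E: 12 + 4 + 5 = 21
Shortest: 21.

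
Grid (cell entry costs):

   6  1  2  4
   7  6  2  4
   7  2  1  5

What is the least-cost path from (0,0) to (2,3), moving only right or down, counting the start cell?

17

Cheapest: [0,0] [0,1] [0,2] [1,2] [2,2] [2,3]
  6 + 1 + 2 + 2 + 1 + 5 = 17
(Top row then right column would cost 22.)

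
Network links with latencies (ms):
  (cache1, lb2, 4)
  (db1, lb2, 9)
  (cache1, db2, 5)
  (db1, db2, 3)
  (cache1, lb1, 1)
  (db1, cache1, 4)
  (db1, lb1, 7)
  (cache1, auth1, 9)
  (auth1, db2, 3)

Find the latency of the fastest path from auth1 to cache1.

8

Some routes from auth1 to cache1:
auth1-db2-db1-lb1-cache1: 3 + 3 + 7 + 1 = 14
auth1-cache1: 9
auth1-db2-cache1: 3 + 5 = 8
auth1-db2-db1-cache1: 3 + 3 + 4 = 10
Shortest: 8 ms.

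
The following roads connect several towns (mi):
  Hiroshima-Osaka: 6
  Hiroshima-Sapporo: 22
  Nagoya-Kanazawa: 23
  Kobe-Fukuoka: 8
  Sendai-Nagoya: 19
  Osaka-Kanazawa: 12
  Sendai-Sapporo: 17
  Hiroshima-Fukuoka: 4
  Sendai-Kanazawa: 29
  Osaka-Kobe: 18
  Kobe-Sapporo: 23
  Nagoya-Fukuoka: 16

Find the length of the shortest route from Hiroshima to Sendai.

39

Some routes from Hiroshima to Sendai:
Hiroshima-Osaka-Kanazawa-Nagoya-Sendai: 6 + 12 + 23 + 19 = 60
Hiroshima-Fukuoka-Kobe-Sapporo-Sendai: 4 + 8 + 23 + 17 = 52
Hiroshima-Fukuoka-Nagoya-Sendai: 4 + 16 + 19 = 39
Hiroshima-Osaka-Kanazawa-Sendai: 6 + 12 + 29 = 47
Hiroshima-Osaka-Kobe-Sapporo-Sendai: 6 + 18 + 23 + 17 = 64
Hiroshima-Sapporo-Sendai: 22 + 17 = 39
Best route has total 39 mi.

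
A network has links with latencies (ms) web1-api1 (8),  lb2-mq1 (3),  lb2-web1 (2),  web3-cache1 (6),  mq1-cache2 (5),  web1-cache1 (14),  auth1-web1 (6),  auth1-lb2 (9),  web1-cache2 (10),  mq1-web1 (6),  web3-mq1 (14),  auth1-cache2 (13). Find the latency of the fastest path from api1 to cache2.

18

Some routes from api1 to cache2:
api1 - web1 - lb2 - mq1 - cache2: 8 + 2 + 3 + 5 = 18
api1 - web1 - cache2: 8 + 10 = 18
api1 - web1 - mq1 - cache2: 8 + 6 + 5 = 19
Shortest: 18 ms.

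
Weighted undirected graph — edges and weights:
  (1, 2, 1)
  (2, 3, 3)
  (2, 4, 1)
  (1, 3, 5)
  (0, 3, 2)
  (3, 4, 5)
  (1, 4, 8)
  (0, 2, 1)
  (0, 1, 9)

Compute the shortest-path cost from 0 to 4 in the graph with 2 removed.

Candidate routes:
0 → 3 → 4: 2 + 5 = 7
0 → 3 → 1 → 4: 2 + 5 + 8 = 15
0 → 1 → 4: 9 + 8 = 17
0 → 1 → 3 → 4: 9 + 5 + 5 = 19
Shortest: 7.

7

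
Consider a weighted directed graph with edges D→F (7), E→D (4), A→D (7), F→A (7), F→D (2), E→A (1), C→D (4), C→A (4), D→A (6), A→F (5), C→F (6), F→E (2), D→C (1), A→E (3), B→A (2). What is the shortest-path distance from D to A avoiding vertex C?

6

Candidate routes:
D - A: 6
D - F - E - A: 7 + 2 + 1 = 10
D - F - A: 7 + 7 = 14
Shortest: 6.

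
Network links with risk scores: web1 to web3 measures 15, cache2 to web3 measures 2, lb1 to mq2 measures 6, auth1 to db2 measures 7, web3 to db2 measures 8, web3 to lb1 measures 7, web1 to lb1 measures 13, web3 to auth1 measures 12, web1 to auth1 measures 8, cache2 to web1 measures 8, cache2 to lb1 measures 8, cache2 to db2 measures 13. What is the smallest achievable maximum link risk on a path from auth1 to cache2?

8

A few of the auth1→cache2 routes:
auth1 -> db2 -> web3 -> cache2: max(7, 8, 2) = 8
auth1 -> db2 -> web3 -> lb1 -> cache2: max(7, 8, 7, 8) = 8
auth1 -> web1 -> cache2: max(8, 8) = 8
Best route has worst link 8.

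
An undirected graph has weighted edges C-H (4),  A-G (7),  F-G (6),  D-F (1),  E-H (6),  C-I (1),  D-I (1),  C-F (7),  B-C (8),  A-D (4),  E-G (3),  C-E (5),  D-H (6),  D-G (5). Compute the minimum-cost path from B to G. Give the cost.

A few of the B→G routes:
B - C - H - E - G: 8 + 4 + 6 + 3 = 21
B - C - F - D - G: 8 + 7 + 1 + 5 = 21
B - C - E - G: 8 + 5 + 3 = 16
B - C - I - D - G: 8 + 1 + 1 + 5 = 15
B - C - I - D - F - G: 8 + 1 + 1 + 1 + 6 = 17
B - C - I - D - A - G: 8 + 1 + 1 + 4 + 7 = 21
Best route has total 15.

15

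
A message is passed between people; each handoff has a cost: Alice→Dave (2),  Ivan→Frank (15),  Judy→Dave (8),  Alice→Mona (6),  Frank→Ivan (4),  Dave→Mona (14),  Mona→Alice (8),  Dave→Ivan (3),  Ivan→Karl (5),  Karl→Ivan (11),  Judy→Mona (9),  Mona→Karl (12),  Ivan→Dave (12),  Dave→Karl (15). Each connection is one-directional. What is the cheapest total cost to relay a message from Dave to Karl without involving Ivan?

15

Routes from Dave to Karl avoiding Ivan:
Dave-Mona-Karl: 14 + 12 = 26
Dave-Karl: 15
The minimum is 15.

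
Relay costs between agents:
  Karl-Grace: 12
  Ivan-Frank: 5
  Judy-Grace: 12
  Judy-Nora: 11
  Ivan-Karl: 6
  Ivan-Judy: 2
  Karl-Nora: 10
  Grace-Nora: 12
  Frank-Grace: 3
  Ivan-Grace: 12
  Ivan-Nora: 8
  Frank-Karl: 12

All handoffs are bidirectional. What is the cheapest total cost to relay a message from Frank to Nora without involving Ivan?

Paths from Frank to Nora avoiding Ivan:
Frank-Karl-Nora: 12 + 10 = 22
Frank-Grace-Judy-Nora: 3 + 12 + 11 = 26
Frank-Grace-Nora: 3 + 12 = 15
Frank-Grace-Karl-Nora: 3 + 12 + 10 = 25
Frank-Karl-Grace-Judy-Nora: 12 + 12 + 12 + 11 = 47
Frank-Karl-Grace-Nora: 12 + 12 + 12 = 36
The minimum is 15.

15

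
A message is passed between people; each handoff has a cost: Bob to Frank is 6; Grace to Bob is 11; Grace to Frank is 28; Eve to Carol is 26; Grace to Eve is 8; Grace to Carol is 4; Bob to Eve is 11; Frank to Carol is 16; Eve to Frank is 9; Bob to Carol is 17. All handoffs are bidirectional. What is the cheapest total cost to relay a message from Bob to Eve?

Some routes from Bob to Eve:
Bob→Carol→Grace→Eve: 17 + 4 + 8 = 29
Bob→Grace→Eve: 11 + 8 = 19
Bob→Eve: 11
Bob→Frank→Eve: 6 + 9 = 15
Bob→Frank→Carol→Grace→Eve: 6 + 16 + 4 + 8 = 34
Best route has total 11.

11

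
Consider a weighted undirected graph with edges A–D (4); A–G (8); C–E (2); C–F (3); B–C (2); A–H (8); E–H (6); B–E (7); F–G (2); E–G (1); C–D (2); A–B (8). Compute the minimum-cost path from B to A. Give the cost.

8

Checking several routes:
B → A: 8
B → E → G → A: 7 + 1 + 8 = 16
B → C → D → A: 2 + 2 + 4 = 8
B → E → C → D → A: 7 + 2 + 2 + 4 = 15
B → C → F → G → A: 2 + 3 + 2 + 8 = 15
B → C → E → G → A: 2 + 2 + 1 + 8 = 13
Best route has total 8.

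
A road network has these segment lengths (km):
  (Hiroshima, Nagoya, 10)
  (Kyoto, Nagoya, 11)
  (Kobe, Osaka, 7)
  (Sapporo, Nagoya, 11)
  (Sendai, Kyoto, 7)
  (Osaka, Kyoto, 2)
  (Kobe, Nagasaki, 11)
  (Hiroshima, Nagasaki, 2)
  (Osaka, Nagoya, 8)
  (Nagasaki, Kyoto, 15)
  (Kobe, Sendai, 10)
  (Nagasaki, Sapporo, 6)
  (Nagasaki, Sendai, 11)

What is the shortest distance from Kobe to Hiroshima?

Comparing a few candidate routes:
Kobe → Osaka → Kyoto → Nagasaki → Hiroshima: 7 + 2 + 15 + 2 = 26
Kobe → Nagasaki → Hiroshima: 11 + 2 = 13
Kobe → Osaka → Nagoya → Hiroshima: 7 + 8 + 10 = 25
Kobe → Sendai → Nagasaki → Hiroshima: 10 + 11 + 2 = 23
Best route has total 13 km.

13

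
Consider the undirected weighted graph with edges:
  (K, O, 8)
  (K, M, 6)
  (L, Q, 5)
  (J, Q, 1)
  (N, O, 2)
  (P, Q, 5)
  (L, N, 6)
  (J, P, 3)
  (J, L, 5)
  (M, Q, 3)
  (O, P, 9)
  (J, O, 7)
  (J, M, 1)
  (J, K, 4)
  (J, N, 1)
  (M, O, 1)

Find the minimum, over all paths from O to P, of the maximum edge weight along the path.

3

A few of the O→P routes:
O -> M -> J -> P: max(1, 1, 3) = 3
O -> N -> J -> P: max(2, 1, 3) = 3
O -> M -> Q -> J -> P: max(1, 3, 1, 3) = 3
Best route has worst link 3.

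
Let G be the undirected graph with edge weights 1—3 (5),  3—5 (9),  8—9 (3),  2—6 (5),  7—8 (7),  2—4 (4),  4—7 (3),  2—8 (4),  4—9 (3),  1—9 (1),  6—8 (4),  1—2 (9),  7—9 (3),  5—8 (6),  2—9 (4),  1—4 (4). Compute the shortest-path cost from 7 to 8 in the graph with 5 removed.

Some routes from 7 to 8 avoiding 5:
7→4→9→8: 3 + 3 + 3 = 9
7→8: 7
7→9→8: 3 + 3 = 6
The minimum is 6.

6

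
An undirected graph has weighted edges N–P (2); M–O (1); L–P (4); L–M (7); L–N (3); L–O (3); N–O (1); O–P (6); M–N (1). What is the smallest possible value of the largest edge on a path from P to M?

A few of the P→M routes:
P-N-L-O-M: max(2, 3, 3, 1) = 3
P-N-M: max(2, 1) = 2
P-N-O-M: max(2, 1, 1) = 2
Best route has worst link 2.

2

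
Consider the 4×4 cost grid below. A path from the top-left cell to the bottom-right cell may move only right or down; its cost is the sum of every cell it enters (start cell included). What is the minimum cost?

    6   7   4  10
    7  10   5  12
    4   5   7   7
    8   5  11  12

Best path: (0,0) -> (0,1) -> (0,2) -> (1,2) -> (2,2) -> (2,3) -> (3,3)
Cost: 6 + 7 + 4 + 5 + 7 + 7 + 12 = 48
(Top row then right column would cost 58.)

48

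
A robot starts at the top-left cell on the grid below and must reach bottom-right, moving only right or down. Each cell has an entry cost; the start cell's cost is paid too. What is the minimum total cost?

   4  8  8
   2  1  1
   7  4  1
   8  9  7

16

Best path: [0,0]→[1,0]→[1,1]→[1,2]→[2,2]→[3,2]
Cost: 4 + 2 + 1 + 1 + 1 + 7 = 16
(Top row then right column would cost 29.)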